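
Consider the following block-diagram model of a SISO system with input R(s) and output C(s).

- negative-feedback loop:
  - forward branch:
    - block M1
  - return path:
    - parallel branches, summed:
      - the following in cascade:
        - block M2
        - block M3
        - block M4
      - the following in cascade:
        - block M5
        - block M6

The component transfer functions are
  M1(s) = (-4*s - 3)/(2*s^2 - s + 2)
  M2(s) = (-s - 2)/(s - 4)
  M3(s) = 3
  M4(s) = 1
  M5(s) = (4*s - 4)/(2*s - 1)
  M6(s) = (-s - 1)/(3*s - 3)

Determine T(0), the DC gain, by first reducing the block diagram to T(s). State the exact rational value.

Step 1. cascade M2, M3, M4: (-3*s - 6)/(s - 4)
Step 2. reduce the series chain M5, M6: (-4*s - 4)/(6*s - 3)
Step 3. add (M2*M3*M4), (M5*M6) (parallel): (-22*s^2 - 15*s + 34)/(6*s^2 - 27*s + 12)
Step 4. collapse the loop (M1 forward, ((M2*M3*M4)+(M5*M6)) return): (-24*s^3 + 90*s^2 + 33*s - 36)/(12*s^4 + 28*s^3 + 189*s^2 - 157*s - 78)
Step 4 gives the overall T(s). Then T(0) = -36/(-78) = 6/13.

Answer: 6/13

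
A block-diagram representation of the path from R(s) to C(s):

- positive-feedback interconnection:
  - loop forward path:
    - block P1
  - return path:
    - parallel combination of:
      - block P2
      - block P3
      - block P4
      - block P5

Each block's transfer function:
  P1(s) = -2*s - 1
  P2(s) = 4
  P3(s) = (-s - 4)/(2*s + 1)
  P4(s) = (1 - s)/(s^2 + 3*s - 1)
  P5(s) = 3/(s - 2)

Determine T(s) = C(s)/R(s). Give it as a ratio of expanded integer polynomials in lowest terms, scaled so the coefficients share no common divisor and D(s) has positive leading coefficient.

Step 1: combine P2, P3, P4, P5 in parallel: (7*s^4 + 11*s^3 - 23*s^2 + 16*s - 5)/(2*s^4 + 3*s^3 - 13*s^2 - 3*s + 2)
Step 2: apply the feedback formula to P1, (P2+P3+P4+P5) - this is the overall T(s), already in the required normalized form

Therefore the answer is (-2*s^4 - 3*s^3 + 13*s^2 + 3*s - 2)/(7*s^4 + 12*s^3 - 22*s^2 + 9*s - 3).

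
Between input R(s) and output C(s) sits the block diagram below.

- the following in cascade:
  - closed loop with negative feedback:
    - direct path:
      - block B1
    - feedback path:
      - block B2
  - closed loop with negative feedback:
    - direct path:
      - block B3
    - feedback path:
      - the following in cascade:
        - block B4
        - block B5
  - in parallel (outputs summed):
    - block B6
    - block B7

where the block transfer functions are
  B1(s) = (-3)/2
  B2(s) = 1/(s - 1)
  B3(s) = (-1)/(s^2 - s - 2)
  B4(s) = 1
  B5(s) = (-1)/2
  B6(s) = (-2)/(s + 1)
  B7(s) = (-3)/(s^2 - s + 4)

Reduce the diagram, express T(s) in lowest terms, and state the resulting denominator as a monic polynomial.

Step 1. collapse the loop (B1 forward, B2 return) -> (3 - 3*s)/(2*s - 5)
Step 2. multiply B4, B5 (series) -> (-1)/2
Step 3. apply the feedback formula to B3, (B4*B5) -> (-2)/(2*s^2 - 2*s - 3)
Step 4. combine B6, B7 in parallel -> (-2*s^2 - s - 11)/(s^3 + 3*s + 4)
Step 5. combine [B1/(1+B1*B2)], [B3/(1+B3*(B4*B5))], (B6+B7) in series -> (-12*s^3 + 6*s^2 - 60*s + 66)/(4*s^6 - 14*s^5 + 16*s^4 - 11*s^3 - 44*s^2 + 61*s + 60)
No further cancellation is possible in the step-5 result, so that is T(s). Its denominator becomes monic after dividing by the leading coefficient 4.

Answer: s^6 - 7*s^5/2 + 4*s^4 - 11*s^3/4 - 11*s^2 + 61*s/4 + 15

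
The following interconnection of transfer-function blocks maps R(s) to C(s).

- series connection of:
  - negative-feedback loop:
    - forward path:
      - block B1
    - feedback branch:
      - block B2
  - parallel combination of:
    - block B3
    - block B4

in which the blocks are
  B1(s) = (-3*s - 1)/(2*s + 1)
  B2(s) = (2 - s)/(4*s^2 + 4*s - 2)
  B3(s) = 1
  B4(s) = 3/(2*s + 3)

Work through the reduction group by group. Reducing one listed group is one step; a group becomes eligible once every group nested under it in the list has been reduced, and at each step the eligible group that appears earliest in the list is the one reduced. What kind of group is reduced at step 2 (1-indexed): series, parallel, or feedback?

Answer: parallel

Working:
[1] feedback reduction of B1, B2
[2] reduce the parallel group B3, B4
[3] series reduction of [B1/(1+B1*B2)], (B3+B4)
So the answer for step 2 is parallel.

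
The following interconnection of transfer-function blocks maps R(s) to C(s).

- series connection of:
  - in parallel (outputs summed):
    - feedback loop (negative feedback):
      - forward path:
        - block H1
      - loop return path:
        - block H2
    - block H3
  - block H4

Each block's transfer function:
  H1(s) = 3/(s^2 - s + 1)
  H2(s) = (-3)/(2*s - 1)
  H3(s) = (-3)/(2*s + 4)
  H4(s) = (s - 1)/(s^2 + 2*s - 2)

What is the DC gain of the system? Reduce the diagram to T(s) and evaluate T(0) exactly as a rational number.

First reduce the diagram to T(s).

1. apply the feedback formula to H1, H2 -> (6*s - 3)/(2*s^3 - 3*s^2 + 3*s - 10)
2. reduce the parallel group [H1/(1+H1*H2)], H3 -> (-6*s^3 + 21*s^2 + 9*s + 18)/(4*s^4 + 2*s^3 - 6*s^2 - 8*s - 40)
3. cascade ([H1/(1+H1*H2)]+H3), H4 -> (-6*s^4 + 27*s^3 - 12*s^2 + 9*s - 18)/(4*s^6 + 10*s^5 - 10*s^4 - 24*s^3 - 44*s^2 - 64*s + 80)
That last expression is T(s); at s = 0 only the constant terms survive, so T(0) = -18/80 = -9/40.

Answer: -9/40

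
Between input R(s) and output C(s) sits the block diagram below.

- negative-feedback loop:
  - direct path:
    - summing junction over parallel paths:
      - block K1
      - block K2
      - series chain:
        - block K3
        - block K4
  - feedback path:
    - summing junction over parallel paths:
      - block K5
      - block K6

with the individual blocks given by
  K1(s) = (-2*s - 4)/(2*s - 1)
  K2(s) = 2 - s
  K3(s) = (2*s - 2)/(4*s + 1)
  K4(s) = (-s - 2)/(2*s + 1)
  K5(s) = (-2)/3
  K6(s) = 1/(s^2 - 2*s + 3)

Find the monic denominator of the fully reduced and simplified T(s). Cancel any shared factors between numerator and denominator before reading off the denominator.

First reduce the diagram to T(s).

(1) series reduction of K3, K4; result (-2*s^2 - 2*s + 4)/(8*s^2 + 6*s + 1)
(2) combine K1, K2, (K3*K4) in parallel; result (-16*s^4 + 8*s^3 - 34*s^2 - 23*s - 10)/(16*s^3 + 4*s^2 - 4*s - 1)
(3) sum the parallel branches K5, K6; result (-2*s^2 + 4*s - 3)/(3*s^2 - 6*s + 9)
(4) feedback reduction of (K1+K2+(K3*K4)), (K5+K6); result (-48*s^6 + 120*s^5 - 294*s^4 + 207*s^3 - 198*s^2 - 147*s - 90)/(32*s^6 - 32*s^5 + 64*s^4 - 6*s^3 + 87*s^2 - s + 21)
The result of step 4 is T(s) in lowest terms. Its denominator has leading coefficient 32; dividing the denominator through by 32 makes it monic.

Answer: s^6 - s^5 + 2*s^4 - 3*s^3/16 + 87*s^2/32 - s/32 + 21/32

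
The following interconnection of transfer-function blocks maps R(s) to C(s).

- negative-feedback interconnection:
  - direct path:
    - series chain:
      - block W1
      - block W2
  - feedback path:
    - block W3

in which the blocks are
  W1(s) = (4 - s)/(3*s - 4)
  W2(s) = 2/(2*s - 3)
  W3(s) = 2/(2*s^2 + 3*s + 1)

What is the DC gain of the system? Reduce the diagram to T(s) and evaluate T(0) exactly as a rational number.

Step 1. series reduction of W1, W2 gives (8 - 2*s)/(6*s^2 - 17*s + 12)
Step 2. feedback reduction of (W1*W2), W3 gives (-4*s^3 + 10*s^2 + 22*s + 8)/(12*s^4 - 16*s^3 - 21*s^2 + 15*s + 28)
That last expression is T(s); at s = 0 only the constant terms survive, so T(0) = 8/28 = 2/7.

Therefore the answer is 2/7.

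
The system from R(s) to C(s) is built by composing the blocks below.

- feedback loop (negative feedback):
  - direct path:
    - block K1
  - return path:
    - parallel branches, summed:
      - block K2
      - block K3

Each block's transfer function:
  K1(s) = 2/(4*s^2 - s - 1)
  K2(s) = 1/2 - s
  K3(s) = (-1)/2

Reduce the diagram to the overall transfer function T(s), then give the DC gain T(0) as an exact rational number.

Reducing step by step:

Step 1 - add K2, K3 (parallel) gives -s
Step 2 - feedback reduction of K1, (K2+K3) gives 2/(4*s^2 - 3*s - 1)
The step-2 result is T(s). Setting s = 0: T(0) = 2/(-1) = -2.

Answer: -2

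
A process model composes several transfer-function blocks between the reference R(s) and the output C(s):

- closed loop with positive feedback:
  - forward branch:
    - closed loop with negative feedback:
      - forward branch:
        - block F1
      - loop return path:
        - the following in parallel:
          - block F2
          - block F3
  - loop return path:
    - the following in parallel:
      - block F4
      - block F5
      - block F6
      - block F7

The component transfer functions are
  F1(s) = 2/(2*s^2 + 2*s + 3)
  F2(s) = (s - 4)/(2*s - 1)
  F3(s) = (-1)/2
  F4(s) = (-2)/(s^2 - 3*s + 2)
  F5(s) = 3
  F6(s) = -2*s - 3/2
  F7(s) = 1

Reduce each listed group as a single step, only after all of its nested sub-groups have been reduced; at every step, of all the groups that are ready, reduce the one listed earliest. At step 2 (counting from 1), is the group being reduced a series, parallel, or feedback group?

Answer: feedback

Working:
Step 1 - combine F2, F3 in parallel
Step 2 - feedback reduction of F1, (F2+F3)
Step 3 - combine F4, F5, F6, F7 in parallel
Step 4 - feedback reduction of [F1/(1+F1*(F2+F3))], (F4+F5+F6+F7)
Step 2 collapses a feedback group.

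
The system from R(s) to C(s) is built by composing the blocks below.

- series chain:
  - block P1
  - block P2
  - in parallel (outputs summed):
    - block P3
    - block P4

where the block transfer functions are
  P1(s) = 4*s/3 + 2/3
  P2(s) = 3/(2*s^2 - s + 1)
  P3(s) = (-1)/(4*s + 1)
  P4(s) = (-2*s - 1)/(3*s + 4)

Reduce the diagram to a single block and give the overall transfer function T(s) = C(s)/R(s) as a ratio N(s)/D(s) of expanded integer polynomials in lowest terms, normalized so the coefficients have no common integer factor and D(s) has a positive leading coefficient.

[1] reduce the parallel group P3, P4: (-8*s^2 - 9*s - 5)/(12*s^2 + 19*s + 4)
[2] cascade P1, P2, (P3+P4): this yields T(s), and no further normalization is needed

Hence the answer: (-32*s^3 - 52*s^2 - 38*s - 10)/(24*s^4 + 26*s^3 + s^2 + 15*s + 4)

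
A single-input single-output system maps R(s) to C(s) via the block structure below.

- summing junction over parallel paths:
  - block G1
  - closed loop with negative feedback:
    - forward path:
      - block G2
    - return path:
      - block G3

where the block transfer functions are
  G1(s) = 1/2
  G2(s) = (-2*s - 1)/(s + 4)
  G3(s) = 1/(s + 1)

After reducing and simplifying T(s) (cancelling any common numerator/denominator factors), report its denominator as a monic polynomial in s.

Reducing step by step:

Step 1. feedback reduction of G2, G3 -> (-2*s^2 - 3*s - 1)/(s^2 + 3*s + 3)
Step 2. reduce the parallel group G1, [G2/(1+G2*G3)] -> (-3*s^2 - 3*s + 1)/(2*s^2 + 6*s + 6)
T(s) is the step-2 result (common factors already cancelled). Leading coefficient of the denominator: 2. Divide through by 2 for the monic polynomial.

Answer: s^2 + 3*s + 3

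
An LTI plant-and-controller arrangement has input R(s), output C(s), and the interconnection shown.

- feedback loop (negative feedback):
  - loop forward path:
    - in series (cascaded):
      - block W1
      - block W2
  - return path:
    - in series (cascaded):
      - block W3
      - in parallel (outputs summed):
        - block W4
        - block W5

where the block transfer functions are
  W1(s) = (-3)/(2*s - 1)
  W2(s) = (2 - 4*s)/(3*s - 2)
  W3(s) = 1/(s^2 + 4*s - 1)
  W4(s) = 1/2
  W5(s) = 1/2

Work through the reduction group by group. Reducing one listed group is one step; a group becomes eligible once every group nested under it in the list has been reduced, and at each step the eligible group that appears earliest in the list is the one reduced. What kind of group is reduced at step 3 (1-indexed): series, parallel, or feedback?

Step 1. reduce the series chain W1, W2
Step 2. parallel reduction of W4, W5
Step 3. multiply W3, (W4+W5) (series)
Step 4. feedback reduction of (W1*W2), (W3*(W4+W5))
So the answer for step 3 is series.

Therefore the answer is series.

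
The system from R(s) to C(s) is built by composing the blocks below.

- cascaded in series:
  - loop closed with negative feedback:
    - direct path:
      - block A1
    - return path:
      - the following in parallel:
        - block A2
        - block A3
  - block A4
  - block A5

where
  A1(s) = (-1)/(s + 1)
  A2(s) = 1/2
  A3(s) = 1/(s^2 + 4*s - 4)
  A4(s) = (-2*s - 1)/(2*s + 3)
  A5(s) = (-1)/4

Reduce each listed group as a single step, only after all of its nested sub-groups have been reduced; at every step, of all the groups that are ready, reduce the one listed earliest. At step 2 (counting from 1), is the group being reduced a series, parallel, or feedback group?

Step 1: sum the parallel branches A2, A3
Step 2: reduce the feedback loop with forward A1 and return (A2+A3)
Step 3: combine [A1/(1+A1*(A2+A3))], A4, A5 in series
So the answer for step 2 is feedback.

Hence the answer: feedback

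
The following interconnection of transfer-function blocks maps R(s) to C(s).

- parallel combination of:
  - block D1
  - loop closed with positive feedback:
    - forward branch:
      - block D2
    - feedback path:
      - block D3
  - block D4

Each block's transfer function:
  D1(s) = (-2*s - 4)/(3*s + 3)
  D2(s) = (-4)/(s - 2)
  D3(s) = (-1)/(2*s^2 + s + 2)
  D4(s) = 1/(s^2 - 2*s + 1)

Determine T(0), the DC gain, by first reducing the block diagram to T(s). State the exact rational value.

1. reduce the feedback loop with forward D2 and return D3: (-8*s^2 - 4*s - 8)/(2*s^3 - 3*s^2 - 8)
2. parallel reduction of D1, [D2/(1-D2*D3)], D4: (-4*s^6 - 18*s^5 + 30*s^4 - s^3 + 15*s^2 - 60*s - 16)/(6*s^6 - 15*s^5 + 3*s^4 - 9*s^3 + 15*s^2 + 24*s - 24)
The step-2 result is T(s). Setting s = 0: T(0) = -16/(-24) = 2/3.

Answer: 2/3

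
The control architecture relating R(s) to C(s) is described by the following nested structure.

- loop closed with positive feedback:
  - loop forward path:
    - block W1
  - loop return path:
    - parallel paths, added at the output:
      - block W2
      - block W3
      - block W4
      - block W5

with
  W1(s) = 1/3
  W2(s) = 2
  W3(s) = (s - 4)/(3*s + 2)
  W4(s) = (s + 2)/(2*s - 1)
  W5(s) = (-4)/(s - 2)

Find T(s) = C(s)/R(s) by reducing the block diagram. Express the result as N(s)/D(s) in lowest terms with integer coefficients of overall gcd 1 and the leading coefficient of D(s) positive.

[1] sum the parallel branches W2, W3, W4, W5 -> (17*s^3 - 57*s^2 - 2*s)/(6*s^3 - 11*s^2 - 4*s + 4)
[2] apply the feedback formula to W1, (W2+W3+W4+W5); the result is T(s) itself (integer coefficients, no common factor, positive leading denominator coefficient)

Hence the answer: (6*s^3 - 11*s^2 - 4*s + 4)/(s^3 + 24*s^2 - 10*s + 12)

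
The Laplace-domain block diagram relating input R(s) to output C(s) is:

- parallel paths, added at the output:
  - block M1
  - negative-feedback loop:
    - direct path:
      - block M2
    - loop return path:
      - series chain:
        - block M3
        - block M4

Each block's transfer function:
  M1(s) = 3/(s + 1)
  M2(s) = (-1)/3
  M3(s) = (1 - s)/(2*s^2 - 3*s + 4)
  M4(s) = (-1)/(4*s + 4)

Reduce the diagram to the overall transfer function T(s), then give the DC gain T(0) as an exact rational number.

Step 1: multiply M3, M4 (series) = (s - 1)/(8*s^3 - 4*s^2 + 4*s + 16)
Step 2: apply the feedback formula to M2, (M3*M4) = (-8*s^3 + 4*s^2 - 4*s - 16)/(24*s^3 - 12*s^2 + 11*s + 49)
Step 3: reduce the parallel group M1, [M2/(1+M2*(M3*M4))] = (-8*s^4 + 68*s^3 - 36*s^2 + 13*s + 131)/(24*s^4 + 12*s^3 - s^2 + 60*s + 49)
That last expression is T(s); at s = 0 only the constant terms survive, so T(0) = 131/49.

Answer: 131/49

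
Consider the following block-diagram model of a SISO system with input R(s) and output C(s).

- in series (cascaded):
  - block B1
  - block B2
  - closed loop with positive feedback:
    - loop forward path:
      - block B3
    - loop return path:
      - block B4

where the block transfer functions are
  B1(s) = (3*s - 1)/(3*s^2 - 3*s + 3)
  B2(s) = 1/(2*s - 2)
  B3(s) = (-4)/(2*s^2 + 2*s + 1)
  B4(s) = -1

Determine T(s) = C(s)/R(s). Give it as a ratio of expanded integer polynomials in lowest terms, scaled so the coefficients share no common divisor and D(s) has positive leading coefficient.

1. apply the feedback formula to B3, B4, giving (-4)/(2*s^2 + 2*s - 3)
2. cascade B1, B2, [B3/(1-B3*B4)] - this is the overall T(s), already in the required normalized form

Hence the answer: (2 - 6*s)/(6*s^5 - 6*s^4 - 9*s^3 + 24*s^2 - 24*s + 9)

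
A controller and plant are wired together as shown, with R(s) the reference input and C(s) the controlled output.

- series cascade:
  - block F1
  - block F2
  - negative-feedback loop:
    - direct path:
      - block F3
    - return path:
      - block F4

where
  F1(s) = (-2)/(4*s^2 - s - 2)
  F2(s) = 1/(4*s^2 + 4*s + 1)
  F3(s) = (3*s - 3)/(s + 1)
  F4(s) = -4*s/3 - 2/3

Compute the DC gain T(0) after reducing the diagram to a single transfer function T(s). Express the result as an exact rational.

First reduce the diagram to T(s).

Step 1: apply the feedback formula to F3, F4 = (3 - 3*s)/(4*s^2 - 3*s - 3)
Step 2: cascade F1, F2, [F3/(1+F3*F4)] = (6*s - 6)/(64*s^6 - 116*s^4 - 48*s^3 + 43*s^2 + 33*s + 6)
The step-2 result is T(s). Setting s = 0: T(0) = -6/6 = -1.

Answer: -1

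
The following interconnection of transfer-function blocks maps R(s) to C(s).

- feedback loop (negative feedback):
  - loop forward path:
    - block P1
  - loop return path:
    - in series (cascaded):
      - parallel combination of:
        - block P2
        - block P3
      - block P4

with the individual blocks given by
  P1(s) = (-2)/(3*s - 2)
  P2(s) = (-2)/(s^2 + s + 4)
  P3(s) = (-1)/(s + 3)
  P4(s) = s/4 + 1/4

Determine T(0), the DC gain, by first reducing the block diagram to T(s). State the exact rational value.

The answer is 24/19.

Reasoning:
(1) add P2, P3 (parallel); result (-s^2 - 3*s - 10)/(s^3 + 4*s^2 + 7*s + 12)
(2) series reduction of (P2+P3), P4; result (-s^3 - 4*s^2 - 13*s - 10)/(4*s^3 + 16*s^2 + 28*s + 48)
(3) feedback reduction of P1, ((P2+P3)*P4); result (-4*s^3 - 16*s^2 - 28*s - 48)/(6*s^4 + 21*s^3 + 30*s^2 + 57*s - 38)
Evaluating the step-3 result (the overall T(s)) at s = 0 gives T(0) = -48/(-38) = 24/19.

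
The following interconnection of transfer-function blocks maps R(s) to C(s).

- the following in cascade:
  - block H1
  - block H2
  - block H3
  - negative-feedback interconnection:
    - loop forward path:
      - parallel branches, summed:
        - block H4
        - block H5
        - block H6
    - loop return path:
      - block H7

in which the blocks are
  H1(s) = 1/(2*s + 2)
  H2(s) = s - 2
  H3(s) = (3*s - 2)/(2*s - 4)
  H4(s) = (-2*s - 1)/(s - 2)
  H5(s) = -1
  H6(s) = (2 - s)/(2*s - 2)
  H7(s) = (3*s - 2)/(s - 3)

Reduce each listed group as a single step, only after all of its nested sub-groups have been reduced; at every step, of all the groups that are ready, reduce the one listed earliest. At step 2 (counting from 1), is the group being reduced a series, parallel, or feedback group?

The answer is feedback.

Reasoning:
Step 1. add H4, H5, H6 (parallel)
Step 2. reduce the feedback loop with forward (H4+H5+H6) and return H7
Step 3. series reduction of H1, H2, H3, [(H4+H5+H6)/(1+(H4+H5+H6)*H7)]
The group at step 2 is a feedback group.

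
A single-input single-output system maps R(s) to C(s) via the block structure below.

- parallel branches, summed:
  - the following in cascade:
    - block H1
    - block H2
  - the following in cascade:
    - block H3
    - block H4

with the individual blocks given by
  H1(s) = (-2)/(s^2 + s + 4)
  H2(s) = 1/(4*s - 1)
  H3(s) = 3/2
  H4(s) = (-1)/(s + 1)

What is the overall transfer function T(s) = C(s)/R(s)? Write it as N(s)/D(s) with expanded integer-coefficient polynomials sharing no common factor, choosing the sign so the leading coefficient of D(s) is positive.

Step 1 - reduce the series chain H1, H2 = (-2)/(4*s^3 + 3*s^2 + 15*s - 4)
Step 2 - combine H3, H4 in series = (-3)/(2*s + 2)
Step 3 - combine (H1*H2), (H3*H4) in parallel - this is the overall T(s), already in the required normalized form

Therefore the answer is (-12*s^3 - 9*s^2 - 49*s + 8)/(8*s^4 + 14*s^3 + 36*s^2 + 22*s - 8).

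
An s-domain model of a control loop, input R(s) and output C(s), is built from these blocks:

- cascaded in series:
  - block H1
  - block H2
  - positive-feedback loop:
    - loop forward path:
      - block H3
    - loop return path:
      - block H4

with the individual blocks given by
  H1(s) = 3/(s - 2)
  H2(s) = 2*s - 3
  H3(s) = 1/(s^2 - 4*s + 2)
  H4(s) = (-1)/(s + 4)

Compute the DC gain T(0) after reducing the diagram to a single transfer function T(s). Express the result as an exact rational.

1. feedback reduction of H3, H4; result (s + 4)/(s^3 - 14*s + 9)
2. combine H1, H2, [H3/(1-H3*H4)] in series; result (6*s^2 + 15*s - 36)/(s^4 - 2*s^3 - 14*s^2 + 37*s - 18)
DC gain: substitute s = 0 into T(s) from step 2: T(0) = -36/(-18) = 2.

Answer: 2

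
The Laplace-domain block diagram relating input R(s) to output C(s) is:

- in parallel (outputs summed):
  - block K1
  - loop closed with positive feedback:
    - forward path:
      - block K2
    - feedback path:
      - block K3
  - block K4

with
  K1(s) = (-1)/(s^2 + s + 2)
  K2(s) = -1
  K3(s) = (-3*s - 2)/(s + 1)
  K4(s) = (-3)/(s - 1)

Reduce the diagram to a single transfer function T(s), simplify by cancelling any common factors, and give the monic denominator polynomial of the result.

Reducing step by step:

(1) reduce the feedback loop with forward K2 and return K3, giving (s + 1)/(2*s + 1)
(2) sum the parallel branches K1, [K2/(1-K2*K3)], K4, giving (s^4 - 5*s^3 - 10*s^2 - 15*s - 7)/(2*s^4 + s^3 + 2*s^2 - 3*s - 2)
T(s) is the step-2 result (common factors already cancelled). Leading coefficient of the denominator: 2. Divide through by 2 for the monic polynomial.

Answer: s^4 + s^3/2 + s^2 - 3*s/2 - 1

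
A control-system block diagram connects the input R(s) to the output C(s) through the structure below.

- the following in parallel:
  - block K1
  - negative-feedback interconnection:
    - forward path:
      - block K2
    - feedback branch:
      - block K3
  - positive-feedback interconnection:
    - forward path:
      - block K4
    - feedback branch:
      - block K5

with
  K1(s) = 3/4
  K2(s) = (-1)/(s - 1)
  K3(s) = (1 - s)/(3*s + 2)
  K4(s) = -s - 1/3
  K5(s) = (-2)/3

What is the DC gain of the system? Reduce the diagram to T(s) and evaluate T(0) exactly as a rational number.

First reduce the diagram to T(s).

[1] apply the feedback formula to K2, K3 gives (-3*s - 2)/(3*s^2 - 3)
[2] reduce the feedback loop with forward K4 and return K5 gives (9*s + 3)/(6*s - 7)
[3] add K1, [K2/(1+K2*K3)], [K4/(1-K4*K5)] (parallel) gives (162*s^3 - 99*s^2 - 126*s + 83)/(72*s^3 - 84*s^2 - 72*s + 84)
Step 3 gives the overall T(s). Then T(0) = 83/84.

Answer: 83/84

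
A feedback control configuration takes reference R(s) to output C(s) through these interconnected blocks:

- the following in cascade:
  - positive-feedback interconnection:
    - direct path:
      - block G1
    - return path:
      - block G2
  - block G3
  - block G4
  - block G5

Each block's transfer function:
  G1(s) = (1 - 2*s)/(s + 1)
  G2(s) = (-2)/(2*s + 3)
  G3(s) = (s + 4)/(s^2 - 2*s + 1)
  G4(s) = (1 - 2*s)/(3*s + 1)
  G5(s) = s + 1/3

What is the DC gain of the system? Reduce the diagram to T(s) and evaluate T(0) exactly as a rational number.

First reduce the diagram to T(s).

Step 1 - close the feedback loop around G1, G2 gives (-4*s^2 - 4*s + 3)/(2*s^2 + s + 5)
Step 2 - multiply [G1/(1-G1*G2)], G3, G4, G5 (series) gives (8*s^4 + 36*s^3 + 6*s^2 - 37*s + 12)/(6*s^4 - 9*s^3 + 15*s^2 - 27*s + 15)
DC gain: substitute s = 0 into T(s) from step 2: T(0) = 12/15 = 4/5.

Answer: 4/5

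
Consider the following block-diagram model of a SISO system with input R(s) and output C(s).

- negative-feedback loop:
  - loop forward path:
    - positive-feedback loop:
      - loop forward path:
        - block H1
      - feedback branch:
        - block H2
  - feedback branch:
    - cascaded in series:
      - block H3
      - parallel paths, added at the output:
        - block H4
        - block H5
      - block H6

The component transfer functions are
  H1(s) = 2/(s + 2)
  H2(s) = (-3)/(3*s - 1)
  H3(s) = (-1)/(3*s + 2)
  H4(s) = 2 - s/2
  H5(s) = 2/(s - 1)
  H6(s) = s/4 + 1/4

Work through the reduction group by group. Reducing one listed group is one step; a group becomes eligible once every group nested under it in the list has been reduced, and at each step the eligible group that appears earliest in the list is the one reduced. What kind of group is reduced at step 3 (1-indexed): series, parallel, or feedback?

(1) feedback reduction of H1, H2
(2) sum the parallel branches H4, H5
(3) cascade H3, (H4+H5), H6
(4) collapse the loop ([H1/(1-H1*H2)] forward, (H3*(H4+H5)*H6) return)
So the answer for step 3 is series.

Answer: series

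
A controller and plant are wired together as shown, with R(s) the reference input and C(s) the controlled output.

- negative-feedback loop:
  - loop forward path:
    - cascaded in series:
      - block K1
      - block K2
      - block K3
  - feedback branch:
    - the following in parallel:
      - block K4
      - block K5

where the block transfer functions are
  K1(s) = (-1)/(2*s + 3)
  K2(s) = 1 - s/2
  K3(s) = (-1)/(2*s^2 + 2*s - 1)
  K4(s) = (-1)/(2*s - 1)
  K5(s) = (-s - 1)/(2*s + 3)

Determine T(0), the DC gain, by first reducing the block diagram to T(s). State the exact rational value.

Step 1 - multiply K1, K2, K3 (series), giving (2 - s)/(8*s^3 + 20*s^2 + 8*s - 6)
Step 2 - add K4, K5 (parallel), giving (-2*s^2 - 3*s - 2)/(4*s^2 + 4*s - 3)
Step 3 - feedback reduction of (K1*K2*K3), (K4+K5), giving (-4*s^3 + 4*s^2 + 11*s - 6)/(32*s^5 + 112*s^4 + 90*s^3 - 53*s^2 - 52*s + 14)
The step-3 result is T(s). Setting s = 0: T(0) = -6/14 = -3/7.

Hence the answer: -3/7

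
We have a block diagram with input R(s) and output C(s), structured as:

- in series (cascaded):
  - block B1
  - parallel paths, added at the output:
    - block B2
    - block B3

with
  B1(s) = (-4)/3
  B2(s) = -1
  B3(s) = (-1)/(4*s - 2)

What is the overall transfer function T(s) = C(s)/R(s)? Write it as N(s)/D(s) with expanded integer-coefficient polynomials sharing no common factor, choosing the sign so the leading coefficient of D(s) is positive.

(1) sum the parallel branches B2, B3 -> (1 - 4*s)/(4*s - 2)
(2) cascade B1, (B2+B3); the result is T(s) itself (integer coefficients, no common factor, positive leading denominator coefficient)

Final answer: (8*s - 2)/(6*s - 3)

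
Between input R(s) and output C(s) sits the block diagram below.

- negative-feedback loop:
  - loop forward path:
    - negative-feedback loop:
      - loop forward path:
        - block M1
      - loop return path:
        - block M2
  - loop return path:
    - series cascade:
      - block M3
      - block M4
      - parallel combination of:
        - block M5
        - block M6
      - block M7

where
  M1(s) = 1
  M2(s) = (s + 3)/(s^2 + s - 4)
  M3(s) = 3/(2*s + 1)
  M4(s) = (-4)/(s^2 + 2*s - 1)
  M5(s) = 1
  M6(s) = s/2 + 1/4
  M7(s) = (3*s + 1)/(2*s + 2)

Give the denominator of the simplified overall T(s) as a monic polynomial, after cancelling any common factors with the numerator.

(1) reduce the feedback loop with forward M1 and return M2 gives (s^2 + s - 4)/(s^2 + 2*s - 1)
(2) add M5, M6 (parallel) gives s/2 + 5/4
(3) cascade M3, M4, (M5+M6), M7 gives (-18*s^2 - 51*s - 15)/(4*s^4 + 14*s^3 + 10*s^2 - 2*s - 2)
(4) reduce the feedback loop with forward [M1/(1+M1*M2)] and return (M3*M4*(M5+M6)*M7) gives (4*s^6 + 18*s^5 + 8*s^4 - 48*s^3 - 44*s^2 + 6*s + 8)/(4*s^6 + 22*s^5 + 16*s^4 - 65*s^3 - 10*s^2 + 187*s + 62)
T(s) is the step-4 result (common factors already cancelled). Leading coefficient of the denominator: 4. Divide through by 4 for the monic polynomial.

Hence the answer: s^6 + 11*s^5/2 + 4*s^4 - 65*s^3/4 - 5*s^2/2 + 187*s/4 + 31/2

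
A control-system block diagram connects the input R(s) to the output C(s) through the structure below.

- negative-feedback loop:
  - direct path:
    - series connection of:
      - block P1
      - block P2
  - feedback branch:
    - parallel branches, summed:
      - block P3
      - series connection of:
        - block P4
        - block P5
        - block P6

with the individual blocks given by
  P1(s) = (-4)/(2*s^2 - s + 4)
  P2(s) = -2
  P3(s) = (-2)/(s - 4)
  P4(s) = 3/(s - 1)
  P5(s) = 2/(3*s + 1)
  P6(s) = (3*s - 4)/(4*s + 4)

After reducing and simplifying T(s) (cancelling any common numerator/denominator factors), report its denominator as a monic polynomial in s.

Reducing step by step:

Step 1: cascade P1, P2 -> 8/(2*s^2 - s + 4)
Step 2: series reduction of P4, P5, P6 -> (9*s - 12)/(6*s^3 + 2*s^2 - 6*s - 2)
Step 3: add P3, (P4*P5*P6) (parallel) -> (-12*s^3 + 5*s^2 - 36*s + 52)/(6*s^4 - 22*s^3 - 14*s^2 + 22*s + 8)
Step 4: reduce the feedback loop with forward (P1*P2) and return (P3+(P4*P5*P6)) -> (24*s^4 - 88*s^3 - 56*s^2 + 88*s + 32)/(6*s^6 - 25*s^5 + 9*s^4 - 63*s^3 - 11*s^2 - 104*s + 224)
No further cancellation is possible in the step-4 result, so that is T(s). Its denominator becomes monic after dividing by the leading coefficient 6.

Answer: s^6 - 25*s^5/6 + 3*s^4/2 - 21*s^3/2 - 11*s^2/6 - 52*s/3 + 112/3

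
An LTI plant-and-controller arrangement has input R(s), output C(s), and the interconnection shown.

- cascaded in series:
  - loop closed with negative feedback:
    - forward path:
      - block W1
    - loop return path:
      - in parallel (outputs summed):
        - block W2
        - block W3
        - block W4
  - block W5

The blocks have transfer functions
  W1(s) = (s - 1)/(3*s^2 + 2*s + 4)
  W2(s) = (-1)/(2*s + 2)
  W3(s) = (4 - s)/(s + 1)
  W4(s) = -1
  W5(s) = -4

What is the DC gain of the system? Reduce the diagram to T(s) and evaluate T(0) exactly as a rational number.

Step 1: reduce the parallel group W2, W3, W4, giving (5 - 4*s)/(2*s + 2)
Step 2: close the feedback loop around W1, (W2+W3+W4), giving (2*s^2 - 2)/(6*s^3 + 6*s^2 + 21*s + 3)
Step 3: combine [W1/(1+W1*(W2+W3+W4))], W5 in series, giving (8 - 8*s^2)/(6*s^3 + 6*s^2 + 21*s + 3)
The step-3 result is T(s). Setting s = 0: T(0) = 8/3.

Therefore the answer is 8/3.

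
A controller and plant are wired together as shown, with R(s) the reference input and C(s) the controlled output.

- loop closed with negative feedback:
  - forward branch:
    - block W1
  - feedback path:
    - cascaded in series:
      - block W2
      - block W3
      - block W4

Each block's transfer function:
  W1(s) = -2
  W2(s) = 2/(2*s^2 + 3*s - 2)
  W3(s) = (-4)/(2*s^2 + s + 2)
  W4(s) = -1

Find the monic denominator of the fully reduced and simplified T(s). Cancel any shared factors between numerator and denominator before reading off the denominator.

Answer: s^4 + 2*s^3 + 3*s^2/4 + s - 5

Working:
Step 1. cascade W2, W3, W4 = 8/(4*s^4 + 8*s^3 + 3*s^2 + 4*s - 4)
Step 2. collapse the loop (W1 forward, (W2*W3*W4) return) = (-8*s^4 - 16*s^3 - 6*s^2 - 8*s + 8)/(4*s^4 + 8*s^3 + 3*s^2 + 4*s - 20)
The result of step 2 is T(s) in lowest terms. Its denominator has leading coefficient 4; dividing the denominator through by 4 makes it monic.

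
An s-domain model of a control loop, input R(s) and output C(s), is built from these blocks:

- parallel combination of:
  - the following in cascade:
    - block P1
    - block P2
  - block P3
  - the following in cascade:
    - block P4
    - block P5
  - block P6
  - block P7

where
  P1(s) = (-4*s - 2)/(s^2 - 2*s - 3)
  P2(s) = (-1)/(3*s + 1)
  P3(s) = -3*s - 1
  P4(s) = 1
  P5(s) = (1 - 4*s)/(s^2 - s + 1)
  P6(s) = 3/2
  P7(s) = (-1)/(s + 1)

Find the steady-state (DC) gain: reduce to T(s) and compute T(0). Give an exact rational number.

[1] cascade P1, P2 = (4*s + 2)/(3*s^3 - 5*s^2 - 11*s - 3)
[2] reduce the series chain P4, P5 = (1 - 4*s)/(s^2 - s + 1)
[3] parallel reduction of (P1*P2), P3, (P4*P5), P6, P7 = (-18*s^6 + 51*s^5 - 20*s^4 + 55*s^3 + 109*s^2 + 26*s + 1)/(6*s^5 - 16*s^4 - 6*s^3 + 6*s^2 - 16*s - 6)
Evaluating the step-3 result (the overall T(s)) at s = 0 gives T(0) = 1/(-6) = -1/6.

Final answer: -1/6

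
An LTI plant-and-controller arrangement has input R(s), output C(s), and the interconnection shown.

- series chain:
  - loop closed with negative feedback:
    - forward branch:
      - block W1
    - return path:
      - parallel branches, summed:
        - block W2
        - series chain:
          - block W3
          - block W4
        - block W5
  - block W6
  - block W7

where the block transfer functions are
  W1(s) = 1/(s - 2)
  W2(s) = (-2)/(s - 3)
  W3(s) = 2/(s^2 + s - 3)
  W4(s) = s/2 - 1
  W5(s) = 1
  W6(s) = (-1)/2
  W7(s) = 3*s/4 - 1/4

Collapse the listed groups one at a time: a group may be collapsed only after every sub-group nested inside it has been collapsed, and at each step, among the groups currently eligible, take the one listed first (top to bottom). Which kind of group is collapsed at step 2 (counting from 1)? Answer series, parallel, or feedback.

1. multiply W3, W4 (series)
2. parallel reduction of W2, (W3*W4), W5
3. apply the feedback formula to W1, (W2+(W3*W4)+W5)
4. reduce the series chain [W1/(1+W1*(W2+(W3*W4)+W5))], W6, W7
The group at step 2 is a parallel group.

Answer: parallel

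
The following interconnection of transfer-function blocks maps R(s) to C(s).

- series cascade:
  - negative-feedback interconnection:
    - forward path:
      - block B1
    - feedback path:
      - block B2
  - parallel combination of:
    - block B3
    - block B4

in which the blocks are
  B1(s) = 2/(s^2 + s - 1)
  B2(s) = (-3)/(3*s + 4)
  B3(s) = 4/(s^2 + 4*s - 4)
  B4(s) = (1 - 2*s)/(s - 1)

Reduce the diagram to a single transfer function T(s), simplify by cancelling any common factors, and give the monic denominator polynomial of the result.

Answer: s^6 + 16*s^5/3 - 2*s^4/3 - 17*s^3 - 10*s^2/3 + 28*s - 40/3

Working:
(1) apply the feedback formula to B1, B2; result (6*s + 8)/(3*s^3 + 7*s^2 + s - 10)
(2) sum the parallel branches B3, B4; result (-2*s^3 - 7*s^2 + 16*s - 8)/(s^3 + 3*s^2 - 8*s + 4)
(3) reduce the series chain [B1/(1+B1*B2)], (B3+B4); result (-12*s^4 - 58*s^3 + 40*s^2 + 80*s - 64)/(3*s^6 + 16*s^5 - 2*s^4 - 51*s^3 - 10*s^2 + 84*s - 40)
T(s) is the step-3 result (common factors already cancelled). Leading coefficient of the denominator: 3. Divide through by 3 for the monic polynomial.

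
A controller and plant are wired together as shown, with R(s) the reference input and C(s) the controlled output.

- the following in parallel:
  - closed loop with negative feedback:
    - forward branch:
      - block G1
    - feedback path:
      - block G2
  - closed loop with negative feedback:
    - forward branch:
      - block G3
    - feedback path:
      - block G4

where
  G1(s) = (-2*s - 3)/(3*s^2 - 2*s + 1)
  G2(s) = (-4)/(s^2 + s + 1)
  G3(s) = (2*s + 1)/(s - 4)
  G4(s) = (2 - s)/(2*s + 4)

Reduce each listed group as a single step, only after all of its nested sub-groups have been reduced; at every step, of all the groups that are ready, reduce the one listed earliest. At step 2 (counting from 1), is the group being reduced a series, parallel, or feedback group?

(1) close the feedback loop around G1, G2
(2) close the feedback loop around G3, G4
(3) add [G1/(1+G1*G2)], [G3/(1+G3*G4)] (parallel)
At step 2 the group reduced is feedback.

Therefore the answer is feedback.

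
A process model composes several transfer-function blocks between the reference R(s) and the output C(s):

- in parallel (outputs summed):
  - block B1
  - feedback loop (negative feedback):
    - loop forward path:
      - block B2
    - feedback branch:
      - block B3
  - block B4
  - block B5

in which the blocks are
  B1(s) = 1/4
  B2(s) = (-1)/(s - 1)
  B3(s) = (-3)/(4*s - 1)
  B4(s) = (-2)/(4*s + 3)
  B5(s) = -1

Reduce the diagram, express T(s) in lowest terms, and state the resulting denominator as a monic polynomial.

1. close the feedback loop around B2, B3; result (1 - 4*s)/(4*s^2 - 5*s + 4)
2. add B1, [B2/(1+B2*B3)], B4, B5 (parallel); result (-48*s^3 - 72*s^2 + 5*s - 56)/(64*s^3 - 32*s^2 + 4*s + 48)
No further cancellation is possible in the step-2 result, so that is T(s). Its denominator becomes monic after dividing by the leading coefficient 64.

Final answer: s^3 - s^2/2 + s/16 + 3/4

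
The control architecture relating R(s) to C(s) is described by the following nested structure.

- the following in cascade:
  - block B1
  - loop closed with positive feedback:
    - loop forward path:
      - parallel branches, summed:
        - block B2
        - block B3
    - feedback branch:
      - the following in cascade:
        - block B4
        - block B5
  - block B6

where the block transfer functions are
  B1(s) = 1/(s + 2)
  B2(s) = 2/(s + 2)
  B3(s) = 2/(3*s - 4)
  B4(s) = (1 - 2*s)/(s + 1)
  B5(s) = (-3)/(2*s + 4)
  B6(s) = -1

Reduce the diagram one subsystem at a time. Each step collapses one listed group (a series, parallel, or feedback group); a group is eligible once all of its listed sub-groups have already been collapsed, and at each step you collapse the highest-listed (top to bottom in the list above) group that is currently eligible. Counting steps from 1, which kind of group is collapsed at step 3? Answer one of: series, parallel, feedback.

The answer is feedback.

Reasoning:
Step 1: add B2, B3 (parallel)
Step 2: reduce the series chain B4, B5
Step 3: apply the feedback formula to (B2+B3), (B4*B5)
Step 4: series reduction of B1, [(B2+B3)/(1-(B2+B3)*(B4*B5))], B6
Step 3: feedback.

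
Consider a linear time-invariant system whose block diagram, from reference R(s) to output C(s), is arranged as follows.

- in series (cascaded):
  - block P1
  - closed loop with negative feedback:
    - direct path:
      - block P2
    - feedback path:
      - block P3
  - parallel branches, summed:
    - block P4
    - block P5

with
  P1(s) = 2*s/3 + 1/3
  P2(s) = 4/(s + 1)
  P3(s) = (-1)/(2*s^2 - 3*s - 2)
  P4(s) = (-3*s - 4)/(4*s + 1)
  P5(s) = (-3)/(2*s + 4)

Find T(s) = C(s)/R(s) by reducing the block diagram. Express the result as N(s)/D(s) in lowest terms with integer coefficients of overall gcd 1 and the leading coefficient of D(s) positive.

Step 1: close the feedback loop around P2, P3: (8*s^2 - 12*s - 8)/(2*s^3 - s^2 - 5*s - 6)
Step 2: parallel reduction of P4, P5: (-6*s^2 - 32*s - 19)/(8*s^2 + 18*s + 4)
Step 3: series reduction of P1, [P2/(1+P2*P3)], (P4+P5); the result is T(s) itself (integer coefficients, no common factor, positive leading denominator coefficient)

Final answer: (-48*s^5 - 208*s^4 + 188*s^3 + 624*s^2 + 394*s + 76)/(24*s^5 + 42*s^4 - 75*s^3 - 213*s^2 - 192*s - 36)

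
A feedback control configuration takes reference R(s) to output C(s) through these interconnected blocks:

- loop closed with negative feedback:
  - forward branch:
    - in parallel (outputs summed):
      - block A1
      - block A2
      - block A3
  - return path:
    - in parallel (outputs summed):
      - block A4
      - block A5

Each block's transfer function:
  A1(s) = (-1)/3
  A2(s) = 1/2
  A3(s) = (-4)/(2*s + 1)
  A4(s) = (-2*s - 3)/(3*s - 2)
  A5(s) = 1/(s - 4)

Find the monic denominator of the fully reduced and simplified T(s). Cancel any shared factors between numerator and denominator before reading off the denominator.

Reducing step by step:

Step 1 - reduce the parallel group A1, A2, A3 gives (2*s - 23)/(12*s + 6)
Step 2 - parallel reduction of A4, A5 gives (-2*s^2 + 8*s + 10)/(3*s^2 - 14*s + 8)
Step 3 - apply the feedback formula to (A1+A2+A3), (A4+A5) gives (6*s^3 - 97*s^2 + 338*s - 184)/(32*s^3 - 88*s^2 - 152*s - 182)
No further cancellation is possible in the step-3 result, so that is T(s). Its denominator becomes monic after dividing by the leading coefficient 32.

Answer: s^3 - 11*s^2/4 - 19*s/4 - 91/16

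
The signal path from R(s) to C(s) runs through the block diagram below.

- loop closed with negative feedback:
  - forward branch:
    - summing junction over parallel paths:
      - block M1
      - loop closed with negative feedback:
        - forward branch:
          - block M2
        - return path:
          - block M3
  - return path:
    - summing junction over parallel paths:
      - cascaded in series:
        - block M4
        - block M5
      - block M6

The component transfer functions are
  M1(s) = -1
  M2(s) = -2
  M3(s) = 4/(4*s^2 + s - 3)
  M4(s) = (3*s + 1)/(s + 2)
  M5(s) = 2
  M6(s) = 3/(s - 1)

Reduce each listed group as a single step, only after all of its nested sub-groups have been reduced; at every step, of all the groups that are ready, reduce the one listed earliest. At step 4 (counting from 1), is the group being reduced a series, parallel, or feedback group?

Step 1 - close the feedback loop around M2, M3
Step 2 - parallel reduction of M1, [M2/(1+M2*M3)]
Step 3 - reduce the series chain M4, M5
Step 4 - sum the parallel branches (M4*M5), M6
Step 5 - reduce the feedback loop with forward (M1+[M2/(1+M2*M3)]) and return ((M4*M5)+M6)
The group at step 4 is a parallel group.

Therefore the answer is parallel.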